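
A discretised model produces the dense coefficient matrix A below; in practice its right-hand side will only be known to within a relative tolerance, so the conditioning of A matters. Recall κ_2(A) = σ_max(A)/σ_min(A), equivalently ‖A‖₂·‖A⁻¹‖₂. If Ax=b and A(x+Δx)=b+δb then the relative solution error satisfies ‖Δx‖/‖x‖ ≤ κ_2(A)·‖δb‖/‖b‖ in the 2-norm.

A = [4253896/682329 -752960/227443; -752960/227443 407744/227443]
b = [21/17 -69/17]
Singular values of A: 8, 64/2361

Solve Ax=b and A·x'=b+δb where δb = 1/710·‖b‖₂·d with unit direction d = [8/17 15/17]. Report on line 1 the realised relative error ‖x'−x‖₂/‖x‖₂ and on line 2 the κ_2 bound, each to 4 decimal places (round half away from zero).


σ_max = 8, σ_min = 64/2361
κ_2(A) = 8 / (64/2361) = 295.1250
bound on ‖Δx‖/‖x‖: κ·ε = 295.1250·1/710 = 0.4157
solve Ax = b  →  x = [-51.7500 -97.8281]
‖b‖₂ = 4.2426 and ‖x‖₂ = 110.6725
δb = ε·‖b‖·d = [0.0028 0.0053]; solving A·Δx = δb gives ‖Δx‖ = 0.2204
dividing the unrounded norms, ‖Δx‖/‖x‖ = 0.0020
tightness: 0.0020 against a bound of 0.4157 (unrounded ratio ≈ 0.0048)

0.0020
0.4157


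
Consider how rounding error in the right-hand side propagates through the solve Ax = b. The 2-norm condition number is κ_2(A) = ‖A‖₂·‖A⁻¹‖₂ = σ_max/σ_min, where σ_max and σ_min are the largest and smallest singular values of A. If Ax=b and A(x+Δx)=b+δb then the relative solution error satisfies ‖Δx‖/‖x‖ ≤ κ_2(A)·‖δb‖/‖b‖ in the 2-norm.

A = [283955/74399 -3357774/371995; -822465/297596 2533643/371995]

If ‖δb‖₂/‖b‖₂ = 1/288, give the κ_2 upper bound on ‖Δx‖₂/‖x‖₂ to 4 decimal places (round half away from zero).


M = AᵀA = [1966535748625/88563379216 -1179531910935/22140844804; -1179531910935/22140844804 707759723461/5535211201]. tr(M)=78643143929/524043664, det(M)=144120025/131010916
eigenvalues of AᵀA: λ = (tr ± √(tr²−4·det))/2 = 2401/16, 240100/32752729
σ_max=√(2401/16)=(49/4), σ_min=√(240100/32752729)=(490/5723) → κ = 143.0750
worst-case relative error ≤ 143.0750 × 1/288 = 0.4968

0.4968


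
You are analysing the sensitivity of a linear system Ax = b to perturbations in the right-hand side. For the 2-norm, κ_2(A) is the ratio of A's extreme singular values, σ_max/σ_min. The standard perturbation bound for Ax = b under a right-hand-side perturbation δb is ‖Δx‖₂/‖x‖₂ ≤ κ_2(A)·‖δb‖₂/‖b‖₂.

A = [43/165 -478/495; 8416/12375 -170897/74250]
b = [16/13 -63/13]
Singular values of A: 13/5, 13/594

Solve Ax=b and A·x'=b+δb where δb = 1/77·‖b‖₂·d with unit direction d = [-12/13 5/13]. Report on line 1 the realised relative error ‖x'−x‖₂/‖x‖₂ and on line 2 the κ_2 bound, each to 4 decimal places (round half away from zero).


0.0216
1.5429

σ_max = 13/5, σ_min = 13/594
κ_2(A) = (13/5) / (13/594) = 118.8000
bound on ‖Δx‖/‖x‖: κ·ε = 118.8000·1/77 = 1.5429
solve Ax = b  →  x = [-132.0246 -36.9046]
‖b‖ = 5.0000, ‖x‖ = 137.0856
δb = ε·‖b‖·d = [-0.0599 0.0250]; solving A·Δx = δb gives ‖Δx‖ = 2.9670
realised ‖Δx‖/‖x‖ = 0.0216
realised/bound (from unrounded values) ≈ 0.0140


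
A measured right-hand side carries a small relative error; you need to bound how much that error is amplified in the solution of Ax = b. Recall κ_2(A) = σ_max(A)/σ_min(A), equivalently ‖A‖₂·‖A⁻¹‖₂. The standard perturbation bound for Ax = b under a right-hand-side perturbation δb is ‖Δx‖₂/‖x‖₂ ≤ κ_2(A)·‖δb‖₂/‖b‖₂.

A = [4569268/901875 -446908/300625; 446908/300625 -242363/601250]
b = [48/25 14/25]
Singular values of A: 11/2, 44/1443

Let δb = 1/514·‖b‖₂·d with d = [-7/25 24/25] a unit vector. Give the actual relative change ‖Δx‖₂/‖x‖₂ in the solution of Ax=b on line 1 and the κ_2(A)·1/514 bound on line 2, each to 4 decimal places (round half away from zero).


0.3509
0.3509

largest singular value 11/2, smallest 44/1443
κ = σ_max/σ_min = (11/2)/(44/1443) = 180.3750
perturbation bound = 180.3750·1/514 = 0.3509
solve Ax = b  →  x = [0.3491 -0.1018]
2-norm of b is 2.0000; of x, 0.3636
δb = ε·‖b‖·d = [-0.0011 0.0037]; solving A·Δx = δb gives ‖Δx‖ = 0.1276
dividing the unrounded norms, ‖Δx‖/‖x‖ = 0.3509
so the bound is sharp here: realised error equals the bound


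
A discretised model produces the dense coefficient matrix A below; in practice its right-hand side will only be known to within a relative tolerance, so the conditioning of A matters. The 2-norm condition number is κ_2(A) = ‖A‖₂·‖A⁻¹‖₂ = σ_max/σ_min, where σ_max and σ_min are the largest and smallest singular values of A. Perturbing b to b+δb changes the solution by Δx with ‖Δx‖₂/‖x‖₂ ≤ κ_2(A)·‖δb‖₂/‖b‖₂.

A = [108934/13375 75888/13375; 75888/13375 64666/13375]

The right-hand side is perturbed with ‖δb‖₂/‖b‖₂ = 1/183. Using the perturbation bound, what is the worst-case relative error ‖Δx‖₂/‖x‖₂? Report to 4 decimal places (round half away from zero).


M = AᵀA = [705024196/7155625 526966272/7155625; 526966272/7155625 397627204/7155625]. tr(M)=44106056/286225, det(M)=14776336/286225
λ_max, λ_min = (44106056/286225 ± √1928426748788736/81924750625)/2 = 3844/25, 3844/11449
so κ_2 = √((3844/25) / (3844/11449)) = 21.4000
κ_2(A)·‖δb‖/‖b‖ = 0.1169

0.1169


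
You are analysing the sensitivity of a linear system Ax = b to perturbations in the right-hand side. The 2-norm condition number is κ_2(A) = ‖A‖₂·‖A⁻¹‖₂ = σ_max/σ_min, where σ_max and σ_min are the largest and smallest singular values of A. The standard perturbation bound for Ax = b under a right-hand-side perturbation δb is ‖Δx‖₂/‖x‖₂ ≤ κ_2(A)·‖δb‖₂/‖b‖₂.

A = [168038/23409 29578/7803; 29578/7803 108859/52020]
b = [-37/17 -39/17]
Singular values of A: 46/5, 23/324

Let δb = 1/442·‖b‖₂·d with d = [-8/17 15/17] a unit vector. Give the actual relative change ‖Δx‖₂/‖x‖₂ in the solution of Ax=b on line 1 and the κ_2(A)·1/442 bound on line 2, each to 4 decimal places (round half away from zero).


largest singular value 46/5, smallest 23/324
κ = σ_max/σ_min = (46/5)/(23/324) = 129.6000
bound on ‖Δx‖/‖x‖: κ·ε = 129.6000·1/442 = 0.2932
solve Ax = b  →  x = [6.3414 -12.5831]
2-norm of b is 3.1623; of x, 14.0907
with δb = [-0.0034 0.0063], A·Δx = δb → ‖Δx‖ = 0.1008
relative error = 0.0072
tightness: 0.0072 against a bound of 0.2932 (unrounded ratio ≈ 0.0244)

0.0072
0.2932


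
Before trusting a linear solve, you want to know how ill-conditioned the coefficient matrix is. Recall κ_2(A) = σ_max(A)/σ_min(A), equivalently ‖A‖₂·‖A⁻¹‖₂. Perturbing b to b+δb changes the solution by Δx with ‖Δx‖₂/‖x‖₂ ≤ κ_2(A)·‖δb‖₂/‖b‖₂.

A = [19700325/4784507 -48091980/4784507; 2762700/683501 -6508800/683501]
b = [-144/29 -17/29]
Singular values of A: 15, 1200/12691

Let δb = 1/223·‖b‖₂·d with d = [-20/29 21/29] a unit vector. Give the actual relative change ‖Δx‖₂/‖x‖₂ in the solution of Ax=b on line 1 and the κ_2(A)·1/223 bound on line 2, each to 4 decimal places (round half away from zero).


largest singular value 15, smallest 1200/12691
condition number: 15 ÷ (1200/12691) = 158.6375
κ_2(A)·‖δb‖/‖b‖ = 0.7114
solve Ax = b  →  x = [29.1844 12.4490]
‖b‖ = 5.0000, ‖x‖ = 31.7286
Δx = A⁻¹·δb where δb = 1/223·5.0000·d; ‖Δx‖ = 0.2371
relative error = 0.0075
realised/bound (from unrounded values) ≈ 0.0105

0.0075
0.7114


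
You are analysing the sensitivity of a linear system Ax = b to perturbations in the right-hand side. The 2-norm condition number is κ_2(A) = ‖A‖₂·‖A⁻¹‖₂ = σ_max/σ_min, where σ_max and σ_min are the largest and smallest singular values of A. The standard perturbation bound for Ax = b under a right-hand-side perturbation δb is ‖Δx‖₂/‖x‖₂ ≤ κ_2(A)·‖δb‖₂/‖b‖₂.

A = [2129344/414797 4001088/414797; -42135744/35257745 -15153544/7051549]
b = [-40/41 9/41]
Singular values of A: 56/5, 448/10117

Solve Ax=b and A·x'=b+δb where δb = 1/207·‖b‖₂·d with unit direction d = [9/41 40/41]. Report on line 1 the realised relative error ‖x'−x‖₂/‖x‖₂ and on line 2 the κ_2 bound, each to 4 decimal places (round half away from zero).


largest singular value 56/5, smallest 448/10117
κ_2(A) = (56/5) / (448/10117) = 252.9250
worst-case relative error ≤ 252.9250 × 1/207 = 1.2219
solve Ax = b  →  x = [-0.0420 -0.0788]
‖b‖₂ = 1.0000 and ‖x‖₂ = 0.0893
re-solving with b+δb shifts x by Δx of norm 0.1091
relative error = 1.2219
tightness: 1.2219 against a bound of 1.2219; the bound is attained (ratio 1)

1.2219
1.2219


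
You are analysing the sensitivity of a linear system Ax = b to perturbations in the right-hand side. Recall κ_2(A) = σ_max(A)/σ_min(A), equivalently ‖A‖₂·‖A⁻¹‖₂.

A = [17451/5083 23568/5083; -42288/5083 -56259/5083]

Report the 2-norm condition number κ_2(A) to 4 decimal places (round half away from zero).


form AᵀA = [12383505/152881 16511040/152881; 16511040/152881 22014945/152881] with trace 34398450/152881 and determinant 50625/152881
solving λ² − 34398450/152881·λ + 50625/152881 = 0 gives λ = 225, 225/152881
σ_max=√225=15, σ_min=√(225/152881)=(15/391) → κ = 391.0000

391.0000


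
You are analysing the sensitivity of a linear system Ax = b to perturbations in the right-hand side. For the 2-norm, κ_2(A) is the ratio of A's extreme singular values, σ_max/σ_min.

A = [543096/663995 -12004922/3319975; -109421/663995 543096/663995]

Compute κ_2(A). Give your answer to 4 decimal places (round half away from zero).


M = AᵀA = [182585497/262278025 -4055297832/1311390125; -4055297832/1311390125 90120156964/6556950625]. tr(M)=56326469/3900625, det(M)=521284/97515625
λ_max, λ_min = (56326469/3900625 ± √3172345776663561/15214875390625)/2 = 361/25, 1444/3900625
κ = σ_max/σ_min = (19/5)/(38/1975) = 197.5000

197.5000


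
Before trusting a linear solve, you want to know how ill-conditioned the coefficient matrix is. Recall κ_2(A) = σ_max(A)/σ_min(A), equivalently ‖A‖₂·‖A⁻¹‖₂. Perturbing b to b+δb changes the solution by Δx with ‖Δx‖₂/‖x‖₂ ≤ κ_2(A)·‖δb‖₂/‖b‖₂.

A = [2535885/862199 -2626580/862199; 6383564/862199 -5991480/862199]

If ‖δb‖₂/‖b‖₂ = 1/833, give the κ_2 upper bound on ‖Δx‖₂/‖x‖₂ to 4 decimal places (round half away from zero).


0.0686

AᵀA = [279175160209/4398740329 -265726040580/4398740329; -265726040580/4398740329 253235237200/4398740329]; tr = 633068249/5230369, det = 23425600/5230369
eigenvalues of AᵀA: λ = (tr ± √(tr²−4·det))/2 = 121, 193600/5230369
κ_2(A) = √(λ_max/λ_min) = √(121 / (193600/5230369)) = 57.1750
perturbation bound = 57.1750·1/833 = 0.0686


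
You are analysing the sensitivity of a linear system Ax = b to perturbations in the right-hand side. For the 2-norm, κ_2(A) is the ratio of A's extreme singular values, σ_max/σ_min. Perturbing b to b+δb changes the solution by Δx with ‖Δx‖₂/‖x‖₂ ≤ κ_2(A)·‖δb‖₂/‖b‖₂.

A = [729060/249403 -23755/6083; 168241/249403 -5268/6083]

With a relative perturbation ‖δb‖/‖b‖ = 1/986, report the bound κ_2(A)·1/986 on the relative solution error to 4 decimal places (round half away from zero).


M = AᵀA = [333036001/37002889 -444027168/37002889; -444027168/37002889 592051849/37002889]. tr(M)=925087850/37002889, det(M)=390625/37002889
λ_max, λ_min = (925087850/37002889 ± √855729713203560000/1369213794346321)/2 = 25, 15625/37002889
σ_max=√25=5, σ_min=√(15625/37002889)=(125/6083) → κ = 243.3200
bound on ‖Δx‖/‖x‖: κ·ε = 243.3200·1/986 = 0.2468

0.2468


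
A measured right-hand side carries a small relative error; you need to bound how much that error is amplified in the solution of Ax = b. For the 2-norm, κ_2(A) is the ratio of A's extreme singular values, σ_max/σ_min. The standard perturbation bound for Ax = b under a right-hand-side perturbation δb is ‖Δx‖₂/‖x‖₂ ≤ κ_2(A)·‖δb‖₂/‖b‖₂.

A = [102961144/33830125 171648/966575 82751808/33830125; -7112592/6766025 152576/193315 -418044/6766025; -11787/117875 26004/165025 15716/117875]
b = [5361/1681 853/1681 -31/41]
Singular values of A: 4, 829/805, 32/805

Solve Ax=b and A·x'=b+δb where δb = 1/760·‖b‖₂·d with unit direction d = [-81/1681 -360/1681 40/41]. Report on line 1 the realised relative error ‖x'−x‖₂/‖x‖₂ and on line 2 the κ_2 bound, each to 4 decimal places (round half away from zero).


0.0044
0.1324

largest singular value 4, smallest 32/805
κ = σ_max/σ_min = 4/(32/805) = 100.6250
κ_2(A)·‖δb‖/‖b‖ = 0.1324
solve Ax = b  →  x = [12.3254 15.8706 -15.1839]
‖b‖ = 3.3166, ‖x‖ = 25.1862
δb = ε·‖b‖·d = [-0.0002 -0.0009 0.0043]; solving A·Δx = δb gives ‖Δx‖ = 0.1098
realised ‖Δx‖/‖x‖ = 0.0044
so the bound overstates the realised error by a factor of ≈ 30.3756 (computed from the unrounded values)


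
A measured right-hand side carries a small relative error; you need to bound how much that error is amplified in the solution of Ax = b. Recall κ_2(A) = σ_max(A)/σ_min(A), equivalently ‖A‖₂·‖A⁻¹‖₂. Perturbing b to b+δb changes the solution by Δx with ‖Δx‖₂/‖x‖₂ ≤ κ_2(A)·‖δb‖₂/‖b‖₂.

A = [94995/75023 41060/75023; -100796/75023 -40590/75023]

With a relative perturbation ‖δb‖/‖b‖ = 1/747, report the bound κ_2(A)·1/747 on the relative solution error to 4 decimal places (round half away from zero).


0.1066

M = AᵀA = [1754677/514813 730980/514813; 730980/514813 304900/514813]. tr(M)=158429/39601, det(M)=100/39601
λ_max, λ_min = (158429/39601 ± √25083907641/1568239201)/2 = 4, 25/39601
σ_max=√4=2, σ_min=√(25/39601)=(5/199) → κ = 79.6000
worst-case relative error ≤ 79.6000 × 1/747 = 0.1066


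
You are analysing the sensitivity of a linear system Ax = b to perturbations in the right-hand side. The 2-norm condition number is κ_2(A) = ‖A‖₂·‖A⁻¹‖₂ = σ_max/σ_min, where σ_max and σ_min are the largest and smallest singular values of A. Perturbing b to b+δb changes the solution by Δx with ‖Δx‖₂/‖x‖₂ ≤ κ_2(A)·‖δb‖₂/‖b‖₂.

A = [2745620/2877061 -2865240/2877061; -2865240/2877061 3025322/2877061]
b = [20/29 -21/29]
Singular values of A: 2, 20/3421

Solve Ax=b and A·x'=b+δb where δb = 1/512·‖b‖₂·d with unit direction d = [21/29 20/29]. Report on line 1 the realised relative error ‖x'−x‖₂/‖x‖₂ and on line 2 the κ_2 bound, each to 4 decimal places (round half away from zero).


0.6682
0.6682

largest singular value 2, smallest 20/3421
condition number: 2 ÷ (20/3421) = 342.1000
perturbation bound = 342.1000·1/512 = 0.6682
solve Ax = b  →  x = [0.3448 -0.3621]
2-norm of b is 1.0000; of x, 0.5000
δb = ε·‖b‖·d = [0.0014 0.0013]; solving A·Δx = δb gives ‖Δx‖ = 0.3341
dividing the unrounded norms, ‖Δx‖/‖x‖ = 0.6682
so the bound is sharp here: realised error equals the bound


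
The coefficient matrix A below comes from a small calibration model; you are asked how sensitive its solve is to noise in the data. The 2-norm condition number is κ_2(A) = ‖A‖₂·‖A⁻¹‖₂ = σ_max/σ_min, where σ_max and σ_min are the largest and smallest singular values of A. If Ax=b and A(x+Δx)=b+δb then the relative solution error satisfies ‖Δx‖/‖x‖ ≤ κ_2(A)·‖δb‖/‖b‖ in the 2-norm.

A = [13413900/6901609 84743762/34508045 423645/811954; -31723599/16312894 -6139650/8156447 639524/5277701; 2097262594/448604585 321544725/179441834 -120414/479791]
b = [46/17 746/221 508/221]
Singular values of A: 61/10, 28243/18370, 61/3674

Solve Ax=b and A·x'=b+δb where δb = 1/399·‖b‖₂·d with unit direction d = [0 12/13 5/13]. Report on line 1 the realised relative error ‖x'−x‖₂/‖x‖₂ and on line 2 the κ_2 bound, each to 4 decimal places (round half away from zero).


0.0031
0.9208

σ_max = 61/10, σ_min = 61/3674
condition number: (61/10) ÷ (61/3674) = 367.4000
worst-case relative error ≤ 367.4000 × 1/399 = 0.9208
solve Ax = b  →  x = [43.3293 -80.5457 222.8862]
‖b‖₂ = 4.8990 and ‖x‖₂ = 240.9218
Δx = A⁻¹·δb where δb = 1/399·4.8990·d; ‖Δx‖ = 0.7395
relative error = 0.0031
so the bound overstates the realised error by a factor of ≈ 299.9855 (computed from the unrounded values)


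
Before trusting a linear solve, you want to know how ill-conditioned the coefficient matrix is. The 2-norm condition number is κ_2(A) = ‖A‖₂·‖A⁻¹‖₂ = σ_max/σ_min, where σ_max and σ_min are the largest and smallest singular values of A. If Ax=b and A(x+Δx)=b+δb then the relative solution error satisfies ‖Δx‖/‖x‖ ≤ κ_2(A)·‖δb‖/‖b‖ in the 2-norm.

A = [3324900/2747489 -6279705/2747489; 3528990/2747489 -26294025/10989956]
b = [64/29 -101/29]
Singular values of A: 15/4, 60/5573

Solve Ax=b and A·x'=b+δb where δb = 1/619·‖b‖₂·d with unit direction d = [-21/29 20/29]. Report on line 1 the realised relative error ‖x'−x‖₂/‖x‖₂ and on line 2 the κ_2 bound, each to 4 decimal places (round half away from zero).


0.0017
0.5627

σ_max = 15/4, σ_min = 60/5573
κ = σ_max/σ_min = (15/4)/(60/5573) = 348.3125
worst-case relative error ≤ 348.3125 × 1/619 = 0.5627
solve Ax = b  →  x = [-327.9490 -174.6039]
2-norm of b is 4.1231; of x, 371.5334
re-solving with b+δb shifts x by Δx of norm 0.6187
realised ‖Δx‖/‖x‖ = 0.0017
so the bound overstates the realised error by a factor of ≈ 337.9128 (computed from the unrounded values)


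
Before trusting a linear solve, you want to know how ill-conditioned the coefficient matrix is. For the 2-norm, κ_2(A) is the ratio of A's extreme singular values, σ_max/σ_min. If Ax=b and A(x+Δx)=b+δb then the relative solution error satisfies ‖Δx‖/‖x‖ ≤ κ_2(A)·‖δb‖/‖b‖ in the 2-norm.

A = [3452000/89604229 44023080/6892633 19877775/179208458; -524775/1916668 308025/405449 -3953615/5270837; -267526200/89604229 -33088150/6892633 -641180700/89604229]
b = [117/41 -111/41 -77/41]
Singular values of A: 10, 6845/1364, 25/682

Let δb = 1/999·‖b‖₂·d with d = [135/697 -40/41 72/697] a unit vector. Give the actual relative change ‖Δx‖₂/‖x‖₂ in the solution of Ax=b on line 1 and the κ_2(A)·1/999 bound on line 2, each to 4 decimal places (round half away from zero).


largest singular value 10, smallest 25/682
κ = σ_max/σ_min = 10/(25/682) = 272.8000
bound on ‖Δx‖/‖x‖: κ·ε = 272.8000·1/999 = 0.2731
solve Ax = b  →  x = [-75.5205 0.3547 31.5347]
‖b‖ = 4.3589, ‖x‖ = 81.8408
re-solving with b+δb shifts x by Δx of norm 0.1190
dividing the unrounded norms, ‖Δx‖/‖x‖ = 0.0015
realised/bound (from unrounded values) ≈ 0.0053

0.0015
0.2731


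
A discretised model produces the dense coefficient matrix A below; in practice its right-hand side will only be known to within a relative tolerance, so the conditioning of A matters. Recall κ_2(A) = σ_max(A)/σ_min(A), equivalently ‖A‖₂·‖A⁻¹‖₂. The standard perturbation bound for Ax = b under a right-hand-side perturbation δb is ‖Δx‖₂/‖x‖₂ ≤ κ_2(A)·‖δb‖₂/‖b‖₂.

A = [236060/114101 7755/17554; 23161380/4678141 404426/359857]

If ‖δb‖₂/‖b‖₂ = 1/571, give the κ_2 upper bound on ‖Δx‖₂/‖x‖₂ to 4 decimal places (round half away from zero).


form AᵀA = [3728533204000/129497060449 838901664810/129497060449; 838901664810/129497060449 755336939929/517988241796] with trace 9321516809/308142916 and determinant 1464100/77035729
char-poly roots: 121/4 and 48400/77035729
κ_2(A) = √(λ_max/λ_min) = √((121/4) / (48400/77035729)) = 219.4250
bound on ‖Δx‖/‖x‖: κ·ε = 219.4250·1/571 = 0.3843

0.3843


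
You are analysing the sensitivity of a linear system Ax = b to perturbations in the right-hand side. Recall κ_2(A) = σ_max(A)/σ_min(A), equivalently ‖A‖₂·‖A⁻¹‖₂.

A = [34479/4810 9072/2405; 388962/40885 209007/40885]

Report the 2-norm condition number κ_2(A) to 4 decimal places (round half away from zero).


form AᵀA = [37949174649/267453316 5059777590/66863329; 5059777590/66863329 2698758729/66863329] with trace 168665085/925444 and determinant 531441/925444
λ_max, λ_min = (168665085/925444 ± √28445943622518009/856446597136)/2 = 729/4, 729/231361
κ_2(A) = √(λ_max/λ_min) = √((729/4) / (729/231361)) = 240.5000

240.5000


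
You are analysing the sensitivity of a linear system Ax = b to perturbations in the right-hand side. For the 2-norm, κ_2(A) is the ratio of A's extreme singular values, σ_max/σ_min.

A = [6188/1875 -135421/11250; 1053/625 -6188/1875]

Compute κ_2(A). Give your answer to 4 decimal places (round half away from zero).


18.0000

AᵀA = [77233/5625 -764218/16875; -764218/16875 31547737/202500]; tr = 54925/324, det = 28561/324
char-poly roots: 169 and 169/324
σ_max=√169=13, σ_min=√(169/324)=(13/18) → κ = 18.0000


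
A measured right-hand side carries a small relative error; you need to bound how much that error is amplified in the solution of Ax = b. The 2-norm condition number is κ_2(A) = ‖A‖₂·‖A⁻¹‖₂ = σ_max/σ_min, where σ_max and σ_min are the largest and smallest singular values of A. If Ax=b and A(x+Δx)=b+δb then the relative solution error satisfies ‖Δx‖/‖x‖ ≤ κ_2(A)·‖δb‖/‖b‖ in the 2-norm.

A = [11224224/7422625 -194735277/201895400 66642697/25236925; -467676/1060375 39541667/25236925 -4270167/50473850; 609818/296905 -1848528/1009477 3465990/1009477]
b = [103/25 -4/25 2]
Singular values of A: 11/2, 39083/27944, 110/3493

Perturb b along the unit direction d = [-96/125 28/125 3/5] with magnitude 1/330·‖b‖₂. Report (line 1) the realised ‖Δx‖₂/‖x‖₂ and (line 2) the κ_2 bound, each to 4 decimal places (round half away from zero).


0.0069
0.5292

σ_max = 11/2, σ_min = 110/3493
κ_2(A) = (11/2) / (110/3493) = 174.6500
worst-case relative error ≤ 174.6500 × 1/330 = 0.5292
solve Ax = b  →  x = [56.3797 14.3932 -25.4679]
‖b‖ = 4.5826, ‖x‖ = 63.5173
with δb = [-0.0107 0.0031 0.0083], A·Δx = δb → ‖Δx‖ = 0.4410
dividing the unrounded norms, ‖Δx‖/‖x‖ = 0.0069
tightness: 0.0069 against a bound of 0.5292 (unrounded ratio ≈ 0.0131)


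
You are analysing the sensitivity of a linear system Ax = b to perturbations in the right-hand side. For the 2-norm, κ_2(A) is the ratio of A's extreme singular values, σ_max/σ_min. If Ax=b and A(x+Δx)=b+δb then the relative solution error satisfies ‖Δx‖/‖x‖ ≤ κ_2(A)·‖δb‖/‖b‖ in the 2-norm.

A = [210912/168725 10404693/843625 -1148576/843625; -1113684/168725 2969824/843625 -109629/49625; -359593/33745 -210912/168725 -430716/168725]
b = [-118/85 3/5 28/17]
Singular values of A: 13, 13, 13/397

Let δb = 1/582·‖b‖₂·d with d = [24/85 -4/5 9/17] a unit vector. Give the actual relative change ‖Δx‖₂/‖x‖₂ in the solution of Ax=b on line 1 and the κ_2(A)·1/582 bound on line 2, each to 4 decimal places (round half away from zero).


0.6821
0.6821

largest singular value 13, smallest 13/397
condition number: 13 ÷ (13/397) = 397.0000
κ_2(A)·‖δb‖/‖b‖ = 0.6821
solve Ax = b  →  x = [-0.1376 -0.1010 -0.0215]
‖b‖₂ = 2.2361 and ‖x‖₂ = 0.1720
Δx = A⁻¹·δb where δb = 1/582·2.2361·d; ‖Δx‖ = 0.1173
relative error = 0.6821
tightness: 0.6821 against a bound of 0.6821; the bound is attained (ratio 1)


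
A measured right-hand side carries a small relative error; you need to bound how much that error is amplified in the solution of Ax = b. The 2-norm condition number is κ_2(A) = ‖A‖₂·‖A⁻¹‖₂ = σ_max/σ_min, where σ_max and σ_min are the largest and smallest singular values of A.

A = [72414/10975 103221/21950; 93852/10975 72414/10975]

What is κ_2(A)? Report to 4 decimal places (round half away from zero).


form AᵀA = [562079412/4818025 421340859/4818025; 421340859/4818025 1265188977/19272100] with trace 140540265/770884 and determinant 2125764/192721
solving λ² − 140540265/770884·λ + 2125764/192721 = 0 gives λ = 729/4, 11664/192721
σ_max=√(729/4)=(27/2), σ_min=√(11664/192721)=(108/439) → κ = 54.8750

54.8750


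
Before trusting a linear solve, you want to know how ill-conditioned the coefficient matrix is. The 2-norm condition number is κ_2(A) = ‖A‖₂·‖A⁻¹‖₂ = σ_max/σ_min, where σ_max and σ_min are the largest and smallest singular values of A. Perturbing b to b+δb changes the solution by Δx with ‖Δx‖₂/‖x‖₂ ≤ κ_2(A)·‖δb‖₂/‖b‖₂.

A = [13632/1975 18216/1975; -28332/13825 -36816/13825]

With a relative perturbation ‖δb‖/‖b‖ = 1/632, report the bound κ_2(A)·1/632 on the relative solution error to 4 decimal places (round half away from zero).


0.4375

M = AᵀA = [79267536/1529045 105686208/1529045; 105686208/1529045 140917824/1529045]. tr(M)=44037072/305809, det(M)=82944/305809
λ_max, λ_min = (44037072/305809 ± √1939162250246400/93519144481)/2 = 144, 576/305809
κ = σ_max/σ_min = 12/(24/553) = 276.5000
worst-case relative error ≤ 276.5000 × 1/632 = 0.4375


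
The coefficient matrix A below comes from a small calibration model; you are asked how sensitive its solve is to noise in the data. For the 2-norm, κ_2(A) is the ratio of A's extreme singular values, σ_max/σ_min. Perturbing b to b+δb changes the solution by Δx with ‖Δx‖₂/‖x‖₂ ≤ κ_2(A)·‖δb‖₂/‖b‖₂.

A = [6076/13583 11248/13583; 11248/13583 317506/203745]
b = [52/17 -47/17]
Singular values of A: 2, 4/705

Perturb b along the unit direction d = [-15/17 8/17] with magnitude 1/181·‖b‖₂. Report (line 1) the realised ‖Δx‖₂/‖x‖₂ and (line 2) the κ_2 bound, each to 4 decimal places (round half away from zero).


0.0057
1.9475

from the listed singular values, σ₁ = 2, σ_n = 4/705
condition number: 2 ÷ (4/705) = 352.5000
κ_2(A)·‖δb‖/‖b‖ = 1.9475
solve Ax = b  →  x = [621.8235 -332.2059]
2-norm of b is 4.1231; of x, 705.0002
with δb = [-0.0201 0.0107], A·Δx = δb → ‖Δx‖ = 4.0149
relative error = 0.0057
so the bound overstates the realised error by a factor of ≈ 341.9753 (computed from the unrounded values)


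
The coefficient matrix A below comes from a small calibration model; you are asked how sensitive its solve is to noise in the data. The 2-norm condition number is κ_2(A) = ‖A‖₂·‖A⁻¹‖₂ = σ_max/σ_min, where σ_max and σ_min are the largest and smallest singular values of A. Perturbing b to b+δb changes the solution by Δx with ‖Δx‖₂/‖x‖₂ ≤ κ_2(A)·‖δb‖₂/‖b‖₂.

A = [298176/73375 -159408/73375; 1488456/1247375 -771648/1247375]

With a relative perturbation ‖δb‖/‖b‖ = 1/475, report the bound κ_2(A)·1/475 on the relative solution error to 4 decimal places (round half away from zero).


0.6179

form AᵀA = [44656289856/2489511025 -952653312/99580441; -952653312/99580441 12702710016/2489511025] with trace 198474048/8614225 and determinant 1327104/215355625
solving λ² − 198474048/8614225·λ + 1327104/215355625 = 0 gives λ = 576/25, 2304/8614225
κ = σ_max/σ_min = (24/5)/(48/2935) = 293.5000
κ_2(A)·‖δb‖/‖b‖ = 0.6179


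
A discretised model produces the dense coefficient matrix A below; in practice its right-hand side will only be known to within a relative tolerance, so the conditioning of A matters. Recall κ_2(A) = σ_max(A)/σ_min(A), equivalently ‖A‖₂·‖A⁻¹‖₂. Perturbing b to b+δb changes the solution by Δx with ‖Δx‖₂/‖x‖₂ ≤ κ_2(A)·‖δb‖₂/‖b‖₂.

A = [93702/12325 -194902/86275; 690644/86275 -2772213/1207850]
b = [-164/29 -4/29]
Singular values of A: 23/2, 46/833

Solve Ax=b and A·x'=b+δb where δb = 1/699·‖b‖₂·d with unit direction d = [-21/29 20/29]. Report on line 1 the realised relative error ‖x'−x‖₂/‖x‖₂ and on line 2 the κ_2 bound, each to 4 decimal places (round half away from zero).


0.0020
0.2979

from the listed singular values, σ₁ = 23/2, σ_n = 46/833
κ = σ_max/σ_min = (23/2)/(46/833) = 208.2500
bound on ‖Δx‖/‖x‖: κ·ε = 208.2500·1/699 = 0.2979
solve Ax = b  →  x = [19.9478 69.6348]
2-norm of b is 5.6569; of x, 72.4356
with δb = [-0.0059 0.0056], A·Δx = δb → ‖Δx‖ = 0.1465
dividing the unrounded norms, ‖Δx‖/‖x‖ = 0.0020
tightness: 0.0020 against a bound of 0.2979 (unrounded ratio ≈ 0.0068)


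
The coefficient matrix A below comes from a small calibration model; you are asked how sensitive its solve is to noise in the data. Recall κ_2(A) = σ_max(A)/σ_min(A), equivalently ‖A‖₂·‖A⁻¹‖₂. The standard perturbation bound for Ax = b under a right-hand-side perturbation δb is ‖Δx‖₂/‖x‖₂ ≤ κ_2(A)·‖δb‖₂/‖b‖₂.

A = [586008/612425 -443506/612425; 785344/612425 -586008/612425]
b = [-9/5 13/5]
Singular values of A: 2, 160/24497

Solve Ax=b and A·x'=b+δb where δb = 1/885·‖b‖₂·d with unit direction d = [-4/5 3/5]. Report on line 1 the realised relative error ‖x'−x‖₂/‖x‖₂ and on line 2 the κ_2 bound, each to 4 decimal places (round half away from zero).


0.0012
0.3460

largest singular value 2, smallest 160/24497
κ = σ_max/σ_min = 2/(160/24497) = 306.2125
κ_2(A)·‖δb‖/‖b‖ = 0.3460
solve Ax = b  →  x = [275.9913 367.1550]
2-norm of b is 3.1623; of x, 459.3190
re-solving with b+δb shifts x by Δx of norm 0.5471
relative error = 0.0012
realised/bound (from unrounded values) ≈ 0.0034


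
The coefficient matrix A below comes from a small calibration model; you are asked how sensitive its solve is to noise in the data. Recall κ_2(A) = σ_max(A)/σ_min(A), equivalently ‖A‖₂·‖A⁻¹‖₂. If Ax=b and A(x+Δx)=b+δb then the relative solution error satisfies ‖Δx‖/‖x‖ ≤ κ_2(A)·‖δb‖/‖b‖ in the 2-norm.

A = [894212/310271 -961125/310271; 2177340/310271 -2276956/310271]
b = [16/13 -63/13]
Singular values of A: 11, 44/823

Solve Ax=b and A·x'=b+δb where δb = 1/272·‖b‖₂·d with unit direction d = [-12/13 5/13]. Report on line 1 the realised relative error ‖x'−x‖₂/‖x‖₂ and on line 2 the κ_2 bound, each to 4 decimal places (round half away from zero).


from the listed singular values, σ₁ = 11, σ_n = 44/823
κ = σ_max/σ_min = 11/(44/823) = 205.7500
worst-case relative error ≤ 205.7500 × 1/272 = 0.7564
solve Ax = b  →  x = [-40.8848 -38.4357]
‖b‖ = 5.0000, ‖x‖ = 56.1148
re-solving with b+δb shifts x by Δx of norm 0.3438
relative error = 0.0061
so the bound overstates the realised error by a factor of ≈ 123.4526 (computed from the unrounded values)

0.0061
0.7564


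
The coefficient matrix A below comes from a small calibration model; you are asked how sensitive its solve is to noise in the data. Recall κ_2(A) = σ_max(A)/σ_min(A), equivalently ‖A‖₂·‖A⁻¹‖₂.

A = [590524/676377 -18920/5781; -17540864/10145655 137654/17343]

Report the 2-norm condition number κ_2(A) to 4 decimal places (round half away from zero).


60.9120

form AᵀA = [2284873335184/609078789225 -224410940512/13535084205; -224410940512/13535084205 22170321316/300779649] with trace 28066492564/362331225 and determinant 23425600/14493249
solving λ² − 28066492564/362331225·λ + 23425600/14493249 = 0 gives λ = 1936/25, 302500/14493249
κ = σ_max/σ_min = (44/5)/(550/3807) = 60.9120


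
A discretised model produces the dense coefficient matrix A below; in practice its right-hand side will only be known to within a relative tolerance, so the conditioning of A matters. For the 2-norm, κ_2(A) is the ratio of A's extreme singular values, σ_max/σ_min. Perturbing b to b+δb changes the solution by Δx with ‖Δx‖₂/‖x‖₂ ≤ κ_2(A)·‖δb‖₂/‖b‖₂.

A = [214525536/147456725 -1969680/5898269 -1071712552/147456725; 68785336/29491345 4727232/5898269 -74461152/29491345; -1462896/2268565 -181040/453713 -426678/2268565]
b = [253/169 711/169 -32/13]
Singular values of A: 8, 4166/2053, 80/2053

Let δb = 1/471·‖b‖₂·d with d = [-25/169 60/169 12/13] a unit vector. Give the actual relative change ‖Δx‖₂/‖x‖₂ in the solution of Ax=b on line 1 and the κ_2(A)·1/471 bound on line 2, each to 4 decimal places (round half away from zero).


0.0108
0.4359

from the listed singular values, σ₁ = 8, σ_n = 80/2053
condition number: 8 ÷ (80/2053) = 205.3000
bound on ‖Δx‖/‖x‖: κ·ε = 205.3000·1/471 = 0.4359
solve Ax = b  →  x = [-9.8187 23.5710 -3.2544]
‖b‖₂ = 5.0990 and ‖x‖₂ = 25.7408
Δx = A⁻¹·δb where δb = 1/471·5.0990·d; ‖Δx‖ = 0.2778
relative error = 0.0108
tightness: 0.0108 against a bound of 0.4359 (unrounded ratio ≈ 0.0248)


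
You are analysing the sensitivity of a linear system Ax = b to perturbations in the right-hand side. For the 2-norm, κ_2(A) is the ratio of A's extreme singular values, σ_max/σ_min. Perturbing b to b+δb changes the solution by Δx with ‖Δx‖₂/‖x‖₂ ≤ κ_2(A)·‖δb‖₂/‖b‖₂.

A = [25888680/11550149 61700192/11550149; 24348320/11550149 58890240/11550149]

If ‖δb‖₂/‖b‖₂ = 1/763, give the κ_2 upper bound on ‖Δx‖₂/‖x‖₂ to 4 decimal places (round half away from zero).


AᵀA = [1501860212800/158627754961 3604298376960/158627754961; 3604298376960/158627754961 8650385327104/158627754961]; tr = 60072458816/938625769, det = 26214400/938625769
eigenvalues of AᵀA: λ = (tr ± √(tr²−4·det))/2 = 64, 409600/938625769
κ = σ_max/σ_min = 8/(640/30637) = 382.9625
κ_2(A)·‖δb‖/‖b‖ = 0.5019

0.5019


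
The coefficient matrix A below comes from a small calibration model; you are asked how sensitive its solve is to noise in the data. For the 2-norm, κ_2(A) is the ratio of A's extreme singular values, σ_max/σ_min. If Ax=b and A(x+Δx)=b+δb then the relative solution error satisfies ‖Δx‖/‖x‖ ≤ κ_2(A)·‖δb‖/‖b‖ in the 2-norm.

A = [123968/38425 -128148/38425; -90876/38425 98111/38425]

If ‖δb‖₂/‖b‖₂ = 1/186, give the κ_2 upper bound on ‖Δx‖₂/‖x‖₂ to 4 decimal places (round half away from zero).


form AᵀA = [945060496/59059225 -198417492/11811845; -198417492/11811845 1041907129/59059225] with trace 94505/2809 and determinant 215296/1755625
eigenvalues of AᵀA: λ = (tr ± √(tr²−4·det))/2 = 841/25, 256/70225
κ_2(A) = √(λ_max/λ_min) = √((841/25) / (256/70225)) = 96.0625
worst-case relative error ≤ 96.0625 × 1/186 = 0.5165

0.5165


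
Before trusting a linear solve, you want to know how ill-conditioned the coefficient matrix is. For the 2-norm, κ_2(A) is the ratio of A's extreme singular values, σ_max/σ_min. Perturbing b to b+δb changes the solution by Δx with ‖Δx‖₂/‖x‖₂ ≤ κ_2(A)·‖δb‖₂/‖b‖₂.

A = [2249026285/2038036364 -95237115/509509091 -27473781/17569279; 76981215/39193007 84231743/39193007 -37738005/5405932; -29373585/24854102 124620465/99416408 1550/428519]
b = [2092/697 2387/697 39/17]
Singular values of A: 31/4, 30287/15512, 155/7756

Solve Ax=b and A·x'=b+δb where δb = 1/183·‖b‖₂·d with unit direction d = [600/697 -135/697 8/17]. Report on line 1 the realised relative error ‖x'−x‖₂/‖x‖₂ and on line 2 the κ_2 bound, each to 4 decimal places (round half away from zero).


0.0093
2.1191

σ_max = 31/4, σ_min = 155/7756
κ = σ_max/σ_min = (31/4)/(155/7756) = 387.8000
κ_2(A)·‖δb‖/‖b‖ = 2.1191
solve Ax = b  →  x = [100.1334 96.0724 57.2605]
‖b‖ = 5.0990, ‖x‖ = 150.1179
δb = ε·‖b‖·d = [0.0240 -0.0054 0.0131]; solving A·Δx = δb gives ‖Δx‖ = 1.3943
relative error = 0.0093
tightness: 0.0093 against a bound of 2.1191 (unrounded ratio ≈ 0.0044)


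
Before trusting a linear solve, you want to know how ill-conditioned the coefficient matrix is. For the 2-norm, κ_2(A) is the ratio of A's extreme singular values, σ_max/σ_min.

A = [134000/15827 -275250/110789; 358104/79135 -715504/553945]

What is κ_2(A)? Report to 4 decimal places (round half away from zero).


form AᵀA = [1997018944/21669025 -4077205344/151683175; -4077205344/151683175 8325294244/1061782225] with trace 4247168900/42471289 and determinant 4000000/42471289
λ_max, λ_min = (4247168900/42471289 ± √18037764124503210000/1803810389321521)/2 = 100, 40000/42471289
κ_2(A) = √(λ_max/λ_min) = √(100 / (40000/42471289)) = 325.8500

325.8500


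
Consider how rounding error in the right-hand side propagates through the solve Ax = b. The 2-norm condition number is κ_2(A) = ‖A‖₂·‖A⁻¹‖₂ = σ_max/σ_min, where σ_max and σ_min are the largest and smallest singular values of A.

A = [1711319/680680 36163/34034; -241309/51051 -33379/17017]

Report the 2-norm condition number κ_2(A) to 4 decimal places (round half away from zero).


369.6000

form AᵀA = [413583280441/14428814400 2872081439/240480240; 2872081439/240480240 19945997/4008004] with trace 2872123489/85377600 and determinant 707281/85377600
eigenvalues of AᵀA: λ = (tr ± √(tr²−4·det))/2 = 841/25, 841/3415104
so κ_2 = √((841/25) / (841/3415104)) = 369.6000


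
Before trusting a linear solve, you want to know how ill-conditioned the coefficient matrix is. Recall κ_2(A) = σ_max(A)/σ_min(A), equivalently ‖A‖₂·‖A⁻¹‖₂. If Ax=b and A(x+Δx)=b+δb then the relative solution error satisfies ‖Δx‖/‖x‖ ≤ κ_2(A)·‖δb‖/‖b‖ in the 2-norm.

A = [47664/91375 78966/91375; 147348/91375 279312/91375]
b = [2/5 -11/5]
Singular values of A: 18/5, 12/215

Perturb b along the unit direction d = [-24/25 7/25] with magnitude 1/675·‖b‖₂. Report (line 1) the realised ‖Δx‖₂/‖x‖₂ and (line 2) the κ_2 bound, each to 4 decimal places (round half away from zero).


0.0033
0.0956

largest singular value 18/5, smallest 12/215
κ = σ_max/σ_min = (18/5)/(12/215) = 64.5000
perturbation bound = 64.5000·1/675 = 0.0956
solve Ax = b  →  x = [15.5474 -8.9216]
‖b‖ = 2.2361, ‖x‖ = 17.9253
with δb = [-0.0032 0.0009], A·Δx = δb → ‖Δx‖ = 0.0594
relative error = 0.0033
so the bound overstates the realised error by a factor of ≈ 28.8591 (computed from the unrounded values)


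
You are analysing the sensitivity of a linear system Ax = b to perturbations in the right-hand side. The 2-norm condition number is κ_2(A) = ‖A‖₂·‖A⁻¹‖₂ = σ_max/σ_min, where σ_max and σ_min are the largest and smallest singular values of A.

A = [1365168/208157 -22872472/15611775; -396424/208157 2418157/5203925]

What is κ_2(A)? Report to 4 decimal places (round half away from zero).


form AᵀA = [2020835656000/43329336649 -454674843560/43329336649; -454674843560/43329336649 921243719809/389964029841] with trace 11367498289/231983361 and determinant 15366400/231983361
solving λ² − 11367498289/231983361·λ + 15366400/231983361 = 0 gives λ = 49, 313600/231983361
σ_max=√49=7, σ_min=√(313600/231983361)=(560/15231) → κ = 190.3875

190.3875


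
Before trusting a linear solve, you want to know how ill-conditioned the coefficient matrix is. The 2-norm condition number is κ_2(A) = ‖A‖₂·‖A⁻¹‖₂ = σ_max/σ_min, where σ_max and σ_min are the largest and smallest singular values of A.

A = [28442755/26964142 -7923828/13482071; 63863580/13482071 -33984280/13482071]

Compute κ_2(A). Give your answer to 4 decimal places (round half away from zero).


241.7875

form AᵀA = [10186328205625/432519306244 -1358147253870/108129826561; -1358147253870/108129826561 724401152464/108129826561] with trace 45273123929/1496606596 and determinant 5856400/374151649
solving λ² − 45273123929/1496606596·λ + 5856400/374151649 = 0 gives λ = 121/4, 193600/374151649
κ = σ_max/σ_min = (11/2)/(440/19343) = 241.7875
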